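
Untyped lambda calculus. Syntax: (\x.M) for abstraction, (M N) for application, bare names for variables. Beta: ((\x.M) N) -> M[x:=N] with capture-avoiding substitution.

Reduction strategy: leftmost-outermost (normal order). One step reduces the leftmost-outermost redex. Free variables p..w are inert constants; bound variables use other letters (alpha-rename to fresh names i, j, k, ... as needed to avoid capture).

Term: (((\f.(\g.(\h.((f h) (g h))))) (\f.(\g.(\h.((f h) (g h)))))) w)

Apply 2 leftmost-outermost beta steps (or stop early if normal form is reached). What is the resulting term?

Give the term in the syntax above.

Answer: (\h.(((\f.(\g.(\h.((f h) (g h))))) h) (w h)))

Derivation:
Step 0: (((\f.(\g.(\h.((f h) (g h))))) (\f.(\g.(\h.((f h) (g h)))))) w)
Step 1: ((\g.(\h.(((\f.(\g.(\h.((f h) (g h))))) h) (g h)))) w)
Step 2: (\h.(((\f.(\g.(\h.((f h) (g h))))) h) (w h)))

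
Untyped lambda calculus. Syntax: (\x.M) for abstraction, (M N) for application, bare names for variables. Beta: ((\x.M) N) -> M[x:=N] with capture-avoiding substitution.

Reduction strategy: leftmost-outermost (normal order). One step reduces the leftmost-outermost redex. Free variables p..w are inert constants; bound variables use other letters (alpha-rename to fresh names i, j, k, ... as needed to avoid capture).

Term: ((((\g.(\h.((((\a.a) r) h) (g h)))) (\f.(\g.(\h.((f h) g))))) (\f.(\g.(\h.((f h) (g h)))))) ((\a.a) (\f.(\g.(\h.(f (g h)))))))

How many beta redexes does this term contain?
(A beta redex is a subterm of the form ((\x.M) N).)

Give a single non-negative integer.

Term: ((((\g.(\h.((((\a.a) r) h) (g h)))) (\f.(\g.(\h.((f h) g))))) (\f.(\g.(\h.((f h) (g h)))))) ((\a.a) (\f.(\g.(\h.(f (g h)))))))
  Redex: ((\g.(\h.((((\a.a) r) h) (g h)))) (\f.(\g.(\h.((f h) g)))))
  Redex: ((\a.a) r)
  Redex: ((\a.a) (\f.(\g.(\h.(f (g h))))))
Total redexes: 3

Answer: 3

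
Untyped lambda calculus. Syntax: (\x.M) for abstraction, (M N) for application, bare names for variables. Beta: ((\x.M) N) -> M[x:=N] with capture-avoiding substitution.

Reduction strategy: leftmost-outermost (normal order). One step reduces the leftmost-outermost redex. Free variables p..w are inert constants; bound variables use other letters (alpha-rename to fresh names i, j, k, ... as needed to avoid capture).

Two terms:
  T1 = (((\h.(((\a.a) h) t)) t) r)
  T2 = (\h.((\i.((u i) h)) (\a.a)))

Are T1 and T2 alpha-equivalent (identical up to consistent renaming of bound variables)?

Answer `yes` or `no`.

Answer: no

Derivation:
Term 1: (((\h.(((\a.a) h) t)) t) r)
Term 2: (\h.((\i.((u i) h)) (\a.a)))
Alpha-equivalence: compare structure up to binder renaming.
Result: False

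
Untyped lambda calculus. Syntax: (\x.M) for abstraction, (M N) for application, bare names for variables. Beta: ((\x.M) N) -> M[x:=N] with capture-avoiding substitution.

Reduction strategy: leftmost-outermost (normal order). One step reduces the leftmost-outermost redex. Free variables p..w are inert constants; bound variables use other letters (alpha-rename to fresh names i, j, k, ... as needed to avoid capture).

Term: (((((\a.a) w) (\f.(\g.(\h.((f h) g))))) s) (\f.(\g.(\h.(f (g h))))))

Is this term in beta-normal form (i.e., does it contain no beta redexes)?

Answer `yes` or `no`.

Term: (((((\a.a) w) (\f.(\g.(\h.((f h) g))))) s) (\f.(\g.(\h.(f (g h))))))
Found 1 beta redex(es).

Answer: no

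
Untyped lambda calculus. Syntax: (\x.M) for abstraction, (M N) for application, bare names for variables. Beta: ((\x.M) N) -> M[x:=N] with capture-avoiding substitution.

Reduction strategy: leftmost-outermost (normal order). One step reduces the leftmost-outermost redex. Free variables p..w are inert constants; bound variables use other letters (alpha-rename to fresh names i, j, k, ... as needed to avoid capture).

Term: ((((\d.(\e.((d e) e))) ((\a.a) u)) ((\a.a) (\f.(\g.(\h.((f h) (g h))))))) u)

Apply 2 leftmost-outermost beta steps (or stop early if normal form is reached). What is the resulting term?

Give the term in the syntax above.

Answer: (((((\a.a) u) ((\a.a) (\f.(\g.(\h.((f h) (g h))))))) ((\a.a) (\f.(\g.(\h.((f h) (g h))))))) u)

Derivation:
Step 0: ((((\d.(\e.((d e) e))) ((\a.a) u)) ((\a.a) (\f.(\g.(\h.((f h) (g h))))))) u)
Step 1: (((\e.((((\a.a) u) e) e)) ((\a.a) (\f.(\g.(\h.((f h) (g h))))))) u)
Step 2: (((((\a.a) u) ((\a.a) (\f.(\g.(\h.((f h) (g h))))))) ((\a.a) (\f.(\g.(\h.((f h) (g h))))))) u)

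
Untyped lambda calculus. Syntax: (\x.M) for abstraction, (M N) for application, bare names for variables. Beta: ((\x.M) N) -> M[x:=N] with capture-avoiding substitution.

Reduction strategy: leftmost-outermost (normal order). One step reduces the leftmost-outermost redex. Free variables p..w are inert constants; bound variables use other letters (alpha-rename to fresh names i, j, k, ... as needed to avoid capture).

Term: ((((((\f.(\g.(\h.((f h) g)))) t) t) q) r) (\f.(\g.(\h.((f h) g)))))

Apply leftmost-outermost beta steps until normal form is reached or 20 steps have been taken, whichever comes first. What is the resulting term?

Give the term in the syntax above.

Step 0: ((((((\f.(\g.(\h.((f h) g)))) t) t) q) r) (\f.(\g.(\h.((f h) g)))))
Step 1: (((((\g.(\h.((t h) g))) t) q) r) (\f.(\g.(\h.((f h) g)))))
Step 2: ((((\h.((t h) t)) q) r) (\f.(\g.(\h.((f h) g)))))
Step 3: ((((t q) t) r) (\f.(\g.(\h.((f h) g)))))

Answer: ((((t q) t) r) (\f.(\g.(\h.((f h) g)))))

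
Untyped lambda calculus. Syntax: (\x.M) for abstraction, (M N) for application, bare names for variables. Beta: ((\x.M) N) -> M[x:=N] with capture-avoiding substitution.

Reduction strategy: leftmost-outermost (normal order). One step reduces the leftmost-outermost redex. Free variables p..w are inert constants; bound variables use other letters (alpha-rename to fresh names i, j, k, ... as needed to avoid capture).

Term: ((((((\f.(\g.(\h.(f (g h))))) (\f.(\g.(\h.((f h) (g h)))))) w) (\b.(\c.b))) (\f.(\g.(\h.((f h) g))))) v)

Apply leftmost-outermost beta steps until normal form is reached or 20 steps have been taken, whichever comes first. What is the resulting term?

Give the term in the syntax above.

Step 0: ((((((\f.(\g.(\h.(f (g h))))) (\f.(\g.(\h.((f h) (g h)))))) w) (\b.(\c.b))) (\f.(\g.(\h.((f h) g))))) v)
Step 1: (((((\g.(\h.((\f.(\g.(\h.((f h) (g h))))) (g h)))) w) (\b.(\c.b))) (\f.(\g.(\h.((f h) g))))) v)
Step 2: ((((\h.((\f.(\g.(\h.((f h) (g h))))) (w h))) (\b.(\c.b))) (\f.(\g.(\h.((f h) g))))) v)
Step 3: ((((\f.(\g.(\h.((f h) (g h))))) (w (\b.(\c.b)))) (\f.(\g.(\h.((f h) g))))) v)
Step 4: (((\g.(\h.(((w (\b.(\c.b))) h) (g h)))) (\f.(\g.(\h.((f h) g))))) v)
Step 5: ((\h.(((w (\b.(\c.b))) h) ((\f.(\g.(\h.((f h) g)))) h))) v)
Step 6: (((w (\b.(\c.b))) v) ((\f.(\g.(\h.((f h) g)))) v))
Step 7: (((w (\b.(\c.b))) v) (\g.(\h.((v h) g))))

Answer: (((w (\b.(\c.b))) v) (\g.(\h.((v h) g))))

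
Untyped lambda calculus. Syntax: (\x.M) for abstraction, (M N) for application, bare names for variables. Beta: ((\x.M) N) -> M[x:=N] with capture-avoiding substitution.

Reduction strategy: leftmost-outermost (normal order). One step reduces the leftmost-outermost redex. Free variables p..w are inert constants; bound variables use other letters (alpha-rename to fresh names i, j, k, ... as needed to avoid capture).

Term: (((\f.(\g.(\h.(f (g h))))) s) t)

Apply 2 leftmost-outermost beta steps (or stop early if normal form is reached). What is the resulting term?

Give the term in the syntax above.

Step 0: (((\f.(\g.(\h.(f (g h))))) s) t)
Step 1: ((\g.(\h.(s (g h)))) t)
Step 2: (\h.(s (t h)))

Answer: (\h.(s (t h)))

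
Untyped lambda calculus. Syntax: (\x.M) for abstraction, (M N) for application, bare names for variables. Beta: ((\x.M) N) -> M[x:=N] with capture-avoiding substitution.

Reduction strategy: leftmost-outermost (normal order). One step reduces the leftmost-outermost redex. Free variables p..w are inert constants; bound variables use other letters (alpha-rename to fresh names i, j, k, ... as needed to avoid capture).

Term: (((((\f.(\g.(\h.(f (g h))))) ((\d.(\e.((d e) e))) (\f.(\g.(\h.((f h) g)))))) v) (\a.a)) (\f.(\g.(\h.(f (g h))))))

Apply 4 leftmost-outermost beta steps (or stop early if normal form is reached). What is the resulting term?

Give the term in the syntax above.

Answer: (((\e.(((\f.(\g.(\h.((f h) g)))) e) e)) (v (\a.a))) (\f.(\g.(\h.(f (g h))))))

Derivation:
Step 0: (((((\f.(\g.(\h.(f (g h))))) ((\d.(\e.((d e) e))) (\f.(\g.(\h.((f h) g)))))) v) (\a.a)) (\f.(\g.(\h.(f (g h))))))
Step 1: ((((\g.(\h.(((\d.(\e.((d e) e))) (\f.(\g.(\h.((f h) g))))) (g h)))) v) (\a.a)) (\f.(\g.(\h.(f (g h))))))
Step 2: (((\h.(((\d.(\e.((d e) e))) (\f.(\g.(\h.((f h) g))))) (v h))) (\a.a)) (\f.(\g.(\h.(f (g h))))))
Step 3: ((((\d.(\e.((d e) e))) (\f.(\g.(\h.((f h) g))))) (v (\a.a))) (\f.(\g.(\h.(f (g h))))))
Step 4: (((\e.(((\f.(\g.(\h.((f h) g)))) e) e)) (v (\a.a))) (\f.(\g.(\h.(f (g h))))))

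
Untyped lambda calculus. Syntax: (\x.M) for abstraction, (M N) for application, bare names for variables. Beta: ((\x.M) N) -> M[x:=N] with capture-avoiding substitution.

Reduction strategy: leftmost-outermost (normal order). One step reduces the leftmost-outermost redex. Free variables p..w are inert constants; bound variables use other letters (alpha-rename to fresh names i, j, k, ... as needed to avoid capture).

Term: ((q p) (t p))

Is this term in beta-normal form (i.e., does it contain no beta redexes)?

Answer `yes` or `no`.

Term: ((q p) (t p))
No beta redexes found.

Answer: yes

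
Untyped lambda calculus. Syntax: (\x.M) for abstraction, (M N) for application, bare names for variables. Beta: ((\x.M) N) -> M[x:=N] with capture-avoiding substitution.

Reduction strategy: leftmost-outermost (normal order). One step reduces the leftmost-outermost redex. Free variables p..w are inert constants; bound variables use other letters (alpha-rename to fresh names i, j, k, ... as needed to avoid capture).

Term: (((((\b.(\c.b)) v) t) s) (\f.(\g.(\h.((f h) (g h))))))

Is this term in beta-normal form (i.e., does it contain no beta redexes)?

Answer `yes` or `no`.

Term: (((((\b.(\c.b)) v) t) s) (\f.(\g.(\h.((f h) (g h))))))
Found 1 beta redex(es).

Answer: no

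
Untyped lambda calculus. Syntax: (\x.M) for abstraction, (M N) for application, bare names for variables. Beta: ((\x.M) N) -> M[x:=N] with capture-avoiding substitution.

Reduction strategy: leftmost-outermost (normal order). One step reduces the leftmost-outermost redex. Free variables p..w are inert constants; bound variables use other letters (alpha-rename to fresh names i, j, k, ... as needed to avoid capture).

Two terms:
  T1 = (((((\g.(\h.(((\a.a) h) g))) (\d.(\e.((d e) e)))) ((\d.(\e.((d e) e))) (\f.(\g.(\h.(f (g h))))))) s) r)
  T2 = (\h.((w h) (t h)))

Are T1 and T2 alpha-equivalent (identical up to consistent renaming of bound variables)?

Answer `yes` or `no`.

Term 1: (((((\g.(\h.(((\a.a) h) g))) (\d.(\e.((d e) e)))) ((\d.(\e.((d e) e))) (\f.(\g.(\h.(f (g h))))))) s) r)
Term 2: (\h.((w h) (t h)))
Alpha-equivalence: compare structure up to binder renaming.
Result: False

Answer: no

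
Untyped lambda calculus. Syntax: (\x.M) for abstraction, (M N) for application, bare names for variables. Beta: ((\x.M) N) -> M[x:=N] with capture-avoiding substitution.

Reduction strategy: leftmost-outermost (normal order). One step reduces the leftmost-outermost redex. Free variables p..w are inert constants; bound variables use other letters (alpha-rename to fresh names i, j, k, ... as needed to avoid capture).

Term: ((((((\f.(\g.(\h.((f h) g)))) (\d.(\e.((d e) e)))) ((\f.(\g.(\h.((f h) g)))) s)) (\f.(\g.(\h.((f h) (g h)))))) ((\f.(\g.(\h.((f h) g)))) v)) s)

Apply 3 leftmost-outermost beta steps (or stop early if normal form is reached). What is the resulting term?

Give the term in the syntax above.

Step 0: ((((((\f.(\g.(\h.((f h) g)))) (\d.(\e.((d e) e)))) ((\f.(\g.(\h.((f h) g)))) s)) (\f.(\g.(\h.((f h) (g h)))))) ((\f.(\g.(\h.((f h) g)))) v)) s)
Step 1: (((((\g.(\h.(((\d.(\e.((d e) e))) h) g))) ((\f.(\g.(\h.((f h) g)))) s)) (\f.(\g.(\h.((f h) (g h)))))) ((\f.(\g.(\h.((f h) g)))) v)) s)
Step 2: ((((\h.(((\d.(\e.((d e) e))) h) ((\f.(\g.(\h.((f h) g)))) s))) (\f.(\g.(\h.((f h) (g h)))))) ((\f.(\g.(\h.((f h) g)))) v)) s)
Step 3: (((((\d.(\e.((d e) e))) (\f.(\g.(\h.((f h) (g h)))))) ((\f.(\g.(\h.((f h) g)))) s)) ((\f.(\g.(\h.((f h) g)))) v)) s)

Answer: (((((\d.(\e.((d e) e))) (\f.(\g.(\h.((f h) (g h)))))) ((\f.(\g.(\h.((f h) g)))) s)) ((\f.(\g.(\h.((f h) g)))) v)) s)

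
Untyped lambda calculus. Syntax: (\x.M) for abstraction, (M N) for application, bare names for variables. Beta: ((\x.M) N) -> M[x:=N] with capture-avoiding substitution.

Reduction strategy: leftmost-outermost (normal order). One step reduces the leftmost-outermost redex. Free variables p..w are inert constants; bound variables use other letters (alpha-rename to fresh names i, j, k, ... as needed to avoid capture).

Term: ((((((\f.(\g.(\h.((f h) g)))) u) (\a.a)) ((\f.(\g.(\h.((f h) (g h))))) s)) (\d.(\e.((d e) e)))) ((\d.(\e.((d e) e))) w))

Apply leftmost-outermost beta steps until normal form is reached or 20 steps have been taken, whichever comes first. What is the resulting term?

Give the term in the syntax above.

Answer: ((((u (\g.(\h.((s h) (g h))))) (\a.a)) (\d.(\e.((d e) e)))) (\e.((w e) e)))

Derivation:
Step 0: ((((((\f.(\g.(\h.((f h) g)))) u) (\a.a)) ((\f.(\g.(\h.((f h) (g h))))) s)) (\d.(\e.((d e) e)))) ((\d.(\e.((d e) e))) w))
Step 1: (((((\g.(\h.((u h) g))) (\a.a)) ((\f.(\g.(\h.((f h) (g h))))) s)) (\d.(\e.((d e) e)))) ((\d.(\e.((d e) e))) w))
Step 2: ((((\h.((u h) (\a.a))) ((\f.(\g.(\h.((f h) (g h))))) s)) (\d.(\e.((d e) e)))) ((\d.(\e.((d e) e))) w))
Step 3: ((((u ((\f.(\g.(\h.((f h) (g h))))) s)) (\a.a)) (\d.(\e.((d e) e)))) ((\d.(\e.((d e) e))) w))
Step 4: ((((u (\g.(\h.((s h) (g h))))) (\a.a)) (\d.(\e.((d e) e)))) ((\d.(\e.((d e) e))) w))
Step 5: ((((u (\g.(\h.((s h) (g h))))) (\a.a)) (\d.(\e.((d e) e)))) (\e.((w e) e)))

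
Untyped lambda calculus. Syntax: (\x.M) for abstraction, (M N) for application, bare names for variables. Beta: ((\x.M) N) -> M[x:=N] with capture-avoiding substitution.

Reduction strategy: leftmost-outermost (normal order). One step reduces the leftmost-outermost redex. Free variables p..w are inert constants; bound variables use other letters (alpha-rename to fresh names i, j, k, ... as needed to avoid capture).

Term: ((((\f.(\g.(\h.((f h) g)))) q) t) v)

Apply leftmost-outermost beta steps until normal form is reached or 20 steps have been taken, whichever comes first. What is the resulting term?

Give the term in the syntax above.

Answer: ((q v) t)

Derivation:
Step 0: ((((\f.(\g.(\h.((f h) g)))) q) t) v)
Step 1: (((\g.(\h.((q h) g))) t) v)
Step 2: ((\h.((q h) t)) v)
Step 3: ((q v) t)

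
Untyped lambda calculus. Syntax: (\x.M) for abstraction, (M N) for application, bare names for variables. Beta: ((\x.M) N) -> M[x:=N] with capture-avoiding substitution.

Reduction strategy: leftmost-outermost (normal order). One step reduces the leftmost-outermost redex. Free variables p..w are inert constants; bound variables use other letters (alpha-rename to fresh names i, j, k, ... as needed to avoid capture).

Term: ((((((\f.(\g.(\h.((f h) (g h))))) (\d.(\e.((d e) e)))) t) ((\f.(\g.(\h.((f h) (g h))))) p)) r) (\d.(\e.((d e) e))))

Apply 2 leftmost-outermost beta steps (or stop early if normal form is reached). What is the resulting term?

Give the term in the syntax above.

Step 0: ((((((\f.(\g.(\h.((f h) (g h))))) (\d.(\e.((d e) e)))) t) ((\f.(\g.(\h.((f h) (g h))))) p)) r) (\d.(\e.((d e) e))))
Step 1: (((((\g.(\h.(((\d.(\e.((d e) e))) h) (g h)))) t) ((\f.(\g.(\h.((f h) (g h))))) p)) r) (\d.(\e.((d e) e))))
Step 2: ((((\h.(((\d.(\e.((d e) e))) h) (t h))) ((\f.(\g.(\h.((f h) (g h))))) p)) r) (\d.(\e.((d e) e))))

Answer: ((((\h.(((\d.(\e.((d e) e))) h) (t h))) ((\f.(\g.(\h.((f h) (g h))))) p)) r) (\d.(\e.((d e) e))))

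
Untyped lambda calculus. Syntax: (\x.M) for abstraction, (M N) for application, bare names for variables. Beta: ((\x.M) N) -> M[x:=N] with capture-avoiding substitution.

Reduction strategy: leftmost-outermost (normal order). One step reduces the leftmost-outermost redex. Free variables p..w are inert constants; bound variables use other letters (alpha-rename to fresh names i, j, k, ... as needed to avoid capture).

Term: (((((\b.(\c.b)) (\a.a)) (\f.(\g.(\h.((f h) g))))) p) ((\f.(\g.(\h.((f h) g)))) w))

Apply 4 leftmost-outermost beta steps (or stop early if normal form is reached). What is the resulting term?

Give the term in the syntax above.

Step 0: (((((\b.(\c.b)) (\a.a)) (\f.(\g.(\h.((f h) g))))) p) ((\f.(\g.(\h.((f h) g)))) w))
Step 1: ((((\c.(\a.a)) (\f.(\g.(\h.((f h) g))))) p) ((\f.(\g.(\h.((f h) g)))) w))
Step 2: (((\a.a) p) ((\f.(\g.(\h.((f h) g)))) w))
Step 3: (p ((\f.(\g.(\h.((f h) g)))) w))
Step 4: (p (\g.(\h.((w h) g))))

Answer: (p (\g.(\h.((w h) g))))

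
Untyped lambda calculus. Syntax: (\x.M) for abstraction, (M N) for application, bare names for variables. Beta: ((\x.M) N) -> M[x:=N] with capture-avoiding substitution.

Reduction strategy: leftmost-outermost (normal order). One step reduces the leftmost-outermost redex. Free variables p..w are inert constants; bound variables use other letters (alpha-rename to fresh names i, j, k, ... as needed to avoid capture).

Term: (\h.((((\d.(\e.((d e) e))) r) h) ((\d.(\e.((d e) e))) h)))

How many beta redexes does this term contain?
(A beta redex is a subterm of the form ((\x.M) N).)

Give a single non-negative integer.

Term: (\h.((((\d.(\e.((d e) e))) r) h) ((\d.(\e.((d e) e))) h)))
  Redex: ((\d.(\e.((d e) e))) r)
  Redex: ((\d.(\e.((d e) e))) h)
Total redexes: 2

Answer: 2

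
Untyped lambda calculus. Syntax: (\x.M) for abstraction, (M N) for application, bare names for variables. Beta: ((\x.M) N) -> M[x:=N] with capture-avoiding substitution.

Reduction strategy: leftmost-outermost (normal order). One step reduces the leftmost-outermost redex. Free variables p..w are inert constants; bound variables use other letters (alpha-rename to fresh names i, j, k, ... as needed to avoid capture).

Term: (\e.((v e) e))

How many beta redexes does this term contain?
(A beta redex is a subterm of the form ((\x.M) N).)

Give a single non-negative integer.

Answer: 0

Derivation:
Term: (\e.((v e) e))
  (no redexes)
Total redexes: 0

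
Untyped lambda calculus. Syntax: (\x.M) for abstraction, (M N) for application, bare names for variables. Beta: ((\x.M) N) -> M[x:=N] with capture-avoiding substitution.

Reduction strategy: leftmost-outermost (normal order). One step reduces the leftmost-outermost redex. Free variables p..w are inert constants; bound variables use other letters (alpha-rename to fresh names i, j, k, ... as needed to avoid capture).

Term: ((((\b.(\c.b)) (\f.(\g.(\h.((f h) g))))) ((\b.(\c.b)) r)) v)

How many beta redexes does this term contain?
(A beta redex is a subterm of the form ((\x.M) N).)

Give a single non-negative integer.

Answer: 2

Derivation:
Term: ((((\b.(\c.b)) (\f.(\g.(\h.((f h) g))))) ((\b.(\c.b)) r)) v)
  Redex: ((\b.(\c.b)) (\f.(\g.(\h.((f h) g)))))
  Redex: ((\b.(\c.b)) r)
Total redexes: 2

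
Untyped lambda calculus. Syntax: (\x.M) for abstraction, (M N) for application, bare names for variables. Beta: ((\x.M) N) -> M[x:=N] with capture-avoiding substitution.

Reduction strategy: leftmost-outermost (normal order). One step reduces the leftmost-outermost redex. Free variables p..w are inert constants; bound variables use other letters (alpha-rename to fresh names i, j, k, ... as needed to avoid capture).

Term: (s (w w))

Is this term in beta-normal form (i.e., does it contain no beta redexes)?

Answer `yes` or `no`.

Term: (s (w w))
No beta redexes found.

Answer: yes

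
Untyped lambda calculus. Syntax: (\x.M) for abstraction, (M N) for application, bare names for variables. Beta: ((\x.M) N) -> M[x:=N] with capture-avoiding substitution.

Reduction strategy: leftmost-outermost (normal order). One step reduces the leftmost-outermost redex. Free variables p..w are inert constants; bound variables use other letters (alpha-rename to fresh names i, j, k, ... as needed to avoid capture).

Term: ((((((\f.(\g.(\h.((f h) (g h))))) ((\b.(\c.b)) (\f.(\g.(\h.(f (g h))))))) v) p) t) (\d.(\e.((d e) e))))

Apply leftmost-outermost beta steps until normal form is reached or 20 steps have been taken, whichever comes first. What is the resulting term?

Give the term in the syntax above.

Step 0: ((((((\f.(\g.(\h.((f h) (g h))))) ((\b.(\c.b)) (\f.(\g.(\h.(f (g h))))))) v) p) t) (\d.(\e.((d e) e))))
Step 1: (((((\g.(\h.((((\b.(\c.b)) (\f.(\g.(\h.(f (g h)))))) h) (g h)))) v) p) t) (\d.(\e.((d e) e))))
Step 2: ((((\h.((((\b.(\c.b)) (\f.(\g.(\h.(f (g h)))))) h) (v h))) p) t) (\d.(\e.((d e) e))))
Step 3: ((((((\b.(\c.b)) (\f.(\g.(\h.(f (g h)))))) p) (v p)) t) (\d.(\e.((d e) e))))
Step 4: (((((\c.(\f.(\g.(\h.(f (g h)))))) p) (v p)) t) (\d.(\e.((d e) e))))
Step 5: ((((\f.(\g.(\h.(f (g h))))) (v p)) t) (\d.(\e.((d e) e))))
Step 6: (((\g.(\h.((v p) (g h)))) t) (\d.(\e.((d e) e))))
Step 7: ((\h.((v p) (t h))) (\d.(\e.((d e) e))))
Step 8: ((v p) (t (\d.(\e.((d e) e)))))

Answer: ((v p) (t (\d.(\e.((d e) e)))))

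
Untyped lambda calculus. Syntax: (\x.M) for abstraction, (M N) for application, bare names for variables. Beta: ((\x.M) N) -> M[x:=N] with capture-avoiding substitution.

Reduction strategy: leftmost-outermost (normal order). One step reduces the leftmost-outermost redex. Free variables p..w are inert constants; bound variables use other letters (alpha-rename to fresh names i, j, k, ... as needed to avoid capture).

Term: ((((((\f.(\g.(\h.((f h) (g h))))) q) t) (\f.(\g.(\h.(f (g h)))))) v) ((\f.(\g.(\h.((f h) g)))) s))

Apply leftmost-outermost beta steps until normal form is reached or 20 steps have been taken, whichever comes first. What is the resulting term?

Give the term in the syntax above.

Answer: ((((q (\f.(\g.(\h.(f (g h)))))) (t (\f.(\g.(\h.(f (g h))))))) v) (\g.(\h.((s h) g))))

Derivation:
Step 0: ((((((\f.(\g.(\h.((f h) (g h))))) q) t) (\f.(\g.(\h.(f (g h)))))) v) ((\f.(\g.(\h.((f h) g)))) s))
Step 1: (((((\g.(\h.((q h) (g h)))) t) (\f.(\g.(\h.(f (g h)))))) v) ((\f.(\g.(\h.((f h) g)))) s))
Step 2: ((((\h.((q h) (t h))) (\f.(\g.(\h.(f (g h)))))) v) ((\f.(\g.(\h.((f h) g)))) s))
Step 3: ((((q (\f.(\g.(\h.(f (g h)))))) (t (\f.(\g.(\h.(f (g h))))))) v) ((\f.(\g.(\h.((f h) g)))) s))
Step 4: ((((q (\f.(\g.(\h.(f (g h)))))) (t (\f.(\g.(\h.(f (g h))))))) v) (\g.(\h.((s h) g))))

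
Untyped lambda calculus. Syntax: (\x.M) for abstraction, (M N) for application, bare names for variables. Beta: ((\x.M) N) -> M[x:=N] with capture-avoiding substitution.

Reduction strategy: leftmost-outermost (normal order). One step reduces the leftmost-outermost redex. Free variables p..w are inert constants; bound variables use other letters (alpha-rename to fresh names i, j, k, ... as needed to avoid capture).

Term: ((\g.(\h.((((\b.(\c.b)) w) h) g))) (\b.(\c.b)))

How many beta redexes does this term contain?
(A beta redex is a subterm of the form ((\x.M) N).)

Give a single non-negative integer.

Term: ((\g.(\h.((((\b.(\c.b)) w) h) g))) (\b.(\c.b)))
  Redex: ((\g.(\h.((((\b.(\c.b)) w) h) g))) (\b.(\c.b)))
  Redex: ((\b.(\c.b)) w)
Total redexes: 2

Answer: 2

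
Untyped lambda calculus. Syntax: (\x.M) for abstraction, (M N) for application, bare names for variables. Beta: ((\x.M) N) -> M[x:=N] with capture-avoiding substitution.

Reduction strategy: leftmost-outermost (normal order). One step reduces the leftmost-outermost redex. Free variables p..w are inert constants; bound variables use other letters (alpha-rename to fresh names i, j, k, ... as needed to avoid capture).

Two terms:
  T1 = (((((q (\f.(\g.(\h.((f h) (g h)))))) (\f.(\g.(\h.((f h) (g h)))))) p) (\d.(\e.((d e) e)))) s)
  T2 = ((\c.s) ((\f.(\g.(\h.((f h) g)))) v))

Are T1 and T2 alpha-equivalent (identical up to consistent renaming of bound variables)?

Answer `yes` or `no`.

Answer: no

Derivation:
Term 1: (((((q (\f.(\g.(\h.((f h) (g h)))))) (\f.(\g.(\h.((f h) (g h)))))) p) (\d.(\e.((d e) e)))) s)
Term 2: ((\c.s) ((\f.(\g.(\h.((f h) g)))) v))
Alpha-equivalence: compare structure up to binder renaming.
Result: False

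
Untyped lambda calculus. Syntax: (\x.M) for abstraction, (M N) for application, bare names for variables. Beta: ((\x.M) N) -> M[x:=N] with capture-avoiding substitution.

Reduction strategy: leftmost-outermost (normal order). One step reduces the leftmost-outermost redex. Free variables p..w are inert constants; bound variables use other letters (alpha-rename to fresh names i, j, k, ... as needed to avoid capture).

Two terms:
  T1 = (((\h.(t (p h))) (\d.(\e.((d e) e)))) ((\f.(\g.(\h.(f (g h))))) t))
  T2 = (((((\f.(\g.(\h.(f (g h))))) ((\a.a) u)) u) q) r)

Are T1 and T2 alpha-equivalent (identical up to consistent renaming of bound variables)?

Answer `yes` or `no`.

Term 1: (((\h.(t (p h))) (\d.(\e.((d e) e)))) ((\f.(\g.(\h.(f (g h))))) t))
Term 2: (((((\f.(\g.(\h.(f (g h))))) ((\a.a) u)) u) q) r)
Alpha-equivalence: compare structure up to binder renaming.
Result: False

Answer: no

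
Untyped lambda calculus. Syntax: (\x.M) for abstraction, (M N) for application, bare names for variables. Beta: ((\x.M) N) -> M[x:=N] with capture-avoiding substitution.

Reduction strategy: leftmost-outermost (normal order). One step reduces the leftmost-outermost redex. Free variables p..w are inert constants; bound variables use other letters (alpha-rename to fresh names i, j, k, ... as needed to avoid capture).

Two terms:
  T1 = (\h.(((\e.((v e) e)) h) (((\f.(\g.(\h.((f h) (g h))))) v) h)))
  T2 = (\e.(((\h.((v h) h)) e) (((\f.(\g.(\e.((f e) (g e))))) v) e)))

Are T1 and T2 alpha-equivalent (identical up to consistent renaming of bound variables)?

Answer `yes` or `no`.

Answer: yes

Derivation:
Term 1: (\h.(((\e.((v e) e)) h) (((\f.(\g.(\h.((f h) (g h))))) v) h)))
Term 2: (\e.(((\h.((v h) h)) e) (((\f.(\g.(\e.((f e) (g e))))) v) e)))
Alpha-equivalence: compare structure up to binder renaming.
Result: True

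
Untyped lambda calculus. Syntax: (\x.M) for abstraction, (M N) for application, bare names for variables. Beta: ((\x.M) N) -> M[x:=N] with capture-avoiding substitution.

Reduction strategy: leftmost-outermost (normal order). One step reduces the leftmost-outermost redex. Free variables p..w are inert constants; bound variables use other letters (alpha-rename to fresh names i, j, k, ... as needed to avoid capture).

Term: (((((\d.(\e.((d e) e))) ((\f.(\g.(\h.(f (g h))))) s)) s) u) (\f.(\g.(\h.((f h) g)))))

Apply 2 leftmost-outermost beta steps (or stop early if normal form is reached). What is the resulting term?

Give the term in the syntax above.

Step 0: (((((\d.(\e.((d e) e))) ((\f.(\g.(\h.(f (g h))))) s)) s) u) (\f.(\g.(\h.((f h) g)))))
Step 1: ((((\e.((((\f.(\g.(\h.(f (g h))))) s) e) e)) s) u) (\f.(\g.(\h.((f h) g)))))
Step 2: ((((((\f.(\g.(\h.(f (g h))))) s) s) s) u) (\f.(\g.(\h.((f h) g)))))

Answer: ((((((\f.(\g.(\h.(f (g h))))) s) s) s) u) (\f.(\g.(\h.((f h) g)))))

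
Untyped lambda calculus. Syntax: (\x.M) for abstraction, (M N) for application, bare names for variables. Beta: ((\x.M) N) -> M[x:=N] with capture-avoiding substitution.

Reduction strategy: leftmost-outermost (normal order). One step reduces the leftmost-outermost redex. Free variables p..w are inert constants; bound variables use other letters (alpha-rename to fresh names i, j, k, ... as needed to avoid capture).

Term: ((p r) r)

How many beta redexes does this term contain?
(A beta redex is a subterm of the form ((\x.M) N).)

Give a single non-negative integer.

Answer: 0

Derivation:
Term: ((p r) r)
  (no redexes)
Total redexes: 0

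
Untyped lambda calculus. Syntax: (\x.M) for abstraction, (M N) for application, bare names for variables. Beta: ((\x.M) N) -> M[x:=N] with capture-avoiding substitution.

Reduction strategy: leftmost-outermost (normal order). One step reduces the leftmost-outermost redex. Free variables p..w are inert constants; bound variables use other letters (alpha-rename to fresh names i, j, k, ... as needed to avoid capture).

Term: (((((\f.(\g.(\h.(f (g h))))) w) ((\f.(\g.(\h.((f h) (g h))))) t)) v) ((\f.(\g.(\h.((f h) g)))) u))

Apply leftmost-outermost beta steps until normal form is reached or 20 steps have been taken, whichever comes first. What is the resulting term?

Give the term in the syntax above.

Answer: ((w (\h.((t h) (v h)))) (\g.(\h.((u h) g))))

Derivation:
Step 0: (((((\f.(\g.(\h.(f (g h))))) w) ((\f.(\g.(\h.((f h) (g h))))) t)) v) ((\f.(\g.(\h.((f h) g)))) u))
Step 1: ((((\g.(\h.(w (g h)))) ((\f.(\g.(\h.((f h) (g h))))) t)) v) ((\f.(\g.(\h.((f h) g)))) u))
Step 2: (((\h.(w (((\f.(\g.(\h.((f h) (g h))))) t) h))) v) ((\f.(\g.(\h.((f h) g)))) u))
Step 3: ((w (((\f.(\g.(\h.((f h) (g h))))) t) v)) ((\f.(\g.(\h.((f h) g)))) u))
Step 4: ((w ((\g.(\h.((t h) (g h)))) v)) ((\f.(\g.(\h.((f h) g)))) u))
Step 5: ((w (\h.((t h) (v h)))) ((\f.(\g.(\h.((f h) g)))) u))
Step 6: ((w (\h.((t h) (v h)))) (\g.(\h.((u h) g))))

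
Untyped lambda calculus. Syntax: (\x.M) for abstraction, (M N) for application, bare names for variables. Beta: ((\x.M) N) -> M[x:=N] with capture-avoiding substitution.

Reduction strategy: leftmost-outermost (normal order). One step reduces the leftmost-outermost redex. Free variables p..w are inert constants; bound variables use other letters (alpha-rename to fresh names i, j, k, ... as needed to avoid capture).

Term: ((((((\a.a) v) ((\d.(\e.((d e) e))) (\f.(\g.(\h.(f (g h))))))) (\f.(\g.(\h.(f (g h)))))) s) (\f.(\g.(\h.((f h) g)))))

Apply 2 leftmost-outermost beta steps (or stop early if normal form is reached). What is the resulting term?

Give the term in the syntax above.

Answer: ((((v (\e.(((\f.(\g.(\h.(f (g h))))) e) e))) (\f.(\g.(\h.(f (g h)))))) s) (\f.(\g.(\h.((f h) g)))))

Derivation:
Step 0: ((((((\a.a) v) ((\d.(\e.((d e) e))) (\f.(\g.(\h.(f (g h))))))) (\f.(\g.(\h.(f (g h)))))) s) (\f.(\g.(\h.((f h) g)))))
Step 1: ((((v ((\d.(\e.((d e) e))) (\f.(\g.(\h.(f (g h))))))) (\f.(\g.(\h.(f (g h)))))) s) (\f.(\g.(\h.((f h) g)))))
Step 2: ((((v (\e.(((\f.(\g.(\h.(f (g h))))) e) e))) (\f.(\g.(\h.(f (g h)))))) s) (\f.(\g.(\h.((f h) g)))))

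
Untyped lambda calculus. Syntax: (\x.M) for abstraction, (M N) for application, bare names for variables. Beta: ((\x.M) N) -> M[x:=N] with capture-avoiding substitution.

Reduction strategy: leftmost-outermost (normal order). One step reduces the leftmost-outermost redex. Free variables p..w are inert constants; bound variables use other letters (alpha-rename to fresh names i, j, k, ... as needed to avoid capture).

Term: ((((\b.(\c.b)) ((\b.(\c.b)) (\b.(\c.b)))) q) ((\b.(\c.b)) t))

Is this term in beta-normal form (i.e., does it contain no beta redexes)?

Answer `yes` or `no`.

Term: ((((\b.(\c.b)) ((\b.(\c.b)) (\b.(\c.b)))) q) ((\b.(\c.b)) t))
Found 3 beta redex(es).

Answer: no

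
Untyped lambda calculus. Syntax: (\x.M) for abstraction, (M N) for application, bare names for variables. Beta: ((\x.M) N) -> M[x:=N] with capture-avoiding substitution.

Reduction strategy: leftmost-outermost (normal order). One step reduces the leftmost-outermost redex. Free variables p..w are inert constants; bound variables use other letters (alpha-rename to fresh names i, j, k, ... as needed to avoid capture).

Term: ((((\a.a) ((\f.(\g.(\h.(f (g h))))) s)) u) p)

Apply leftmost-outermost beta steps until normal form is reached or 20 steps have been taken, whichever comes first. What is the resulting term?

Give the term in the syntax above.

Answer: (s (u p))

Derivation:
Step 0: ((((\a.a) ((\f.(\g.(\h.(f (g h))))) s)) u) p)
Step 1: ((((\f.(\g.(\h.(f (g h))))) s) u) p)
Step 2: (((\g.(\h.(s (g h)))) u) p)
Step 3: ((\h.(s (u h))) p)
Step 4: (s (u p))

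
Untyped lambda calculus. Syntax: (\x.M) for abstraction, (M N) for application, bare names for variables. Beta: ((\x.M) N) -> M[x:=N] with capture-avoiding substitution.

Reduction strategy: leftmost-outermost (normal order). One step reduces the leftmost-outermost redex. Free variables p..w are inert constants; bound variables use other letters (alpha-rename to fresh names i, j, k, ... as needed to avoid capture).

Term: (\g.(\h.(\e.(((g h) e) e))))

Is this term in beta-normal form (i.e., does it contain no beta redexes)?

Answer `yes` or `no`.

Answer: yes

Derivation:
Term: (\g.(\h.(\e.(((g h) e) e))))
No beta redexes found.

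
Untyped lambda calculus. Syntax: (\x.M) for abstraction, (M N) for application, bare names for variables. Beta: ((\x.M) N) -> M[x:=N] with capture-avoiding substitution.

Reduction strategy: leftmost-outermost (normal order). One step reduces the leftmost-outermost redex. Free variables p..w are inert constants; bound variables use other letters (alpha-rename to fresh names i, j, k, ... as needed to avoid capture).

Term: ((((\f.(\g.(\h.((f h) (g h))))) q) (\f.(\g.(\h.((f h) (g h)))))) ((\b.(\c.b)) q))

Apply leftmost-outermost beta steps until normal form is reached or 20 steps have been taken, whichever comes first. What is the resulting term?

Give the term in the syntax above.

Answer: ((q (\c.q)) (\g.(\h.(q (g h)))))

Derivation:
Step 0: ((((\f.(\g.(\h.((f h) (g h))))) q) (\f.(\g.(\h.((f h) (g h)))))) ((\b.(\c.b)) q))
Step 1: (((\g.(\h.((q h) (g h)))) (\f.(\g.(\h.((f h) (g h)))))) ((\b.(\c.b)) q))
Step 2: ((\h.((q h) ((\f.(\g.(\h.((f h) (g h))))) h))) ((\b.(\c.b)) q))
Step 3: ((q ((\b.(\c.b)) q)) ((\f.(\g.(\h.((f h) (g h))))) ((\b.(\c.b)) q)))
Step 4: ((q (\c.q)) ((\f.(\g.(\h.((f h) (g h))))) ((\b.(\c.b)) q)))
Step 5: ((q (\c.q)) (\g.(\h.((((\b.(\c.b)) q) h) (g h)))))
Step 6: ((q (\c.q)) (\g.(\h.(((\c.q) h) (g h)))))
Step 7: ((q (\c.q)) (\g.(\h.(q (g h)))))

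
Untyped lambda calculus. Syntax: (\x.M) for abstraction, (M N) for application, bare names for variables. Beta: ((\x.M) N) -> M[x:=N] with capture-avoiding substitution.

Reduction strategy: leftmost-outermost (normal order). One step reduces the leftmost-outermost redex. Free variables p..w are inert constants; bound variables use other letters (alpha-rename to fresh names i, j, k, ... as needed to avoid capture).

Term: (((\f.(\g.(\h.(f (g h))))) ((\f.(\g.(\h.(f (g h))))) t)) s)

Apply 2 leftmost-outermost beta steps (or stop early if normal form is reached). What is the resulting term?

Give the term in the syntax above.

Answer: (\h.(((\f.(\g.(\h.(f (g h))))) t) (s h)))

Derivation:
Step 0: (((\f.(\g.(\h.(f (g h))))) ((\f.(\g.(\h.(f (g h))))) t)) s)
Step 1: ((\g.(\h.(((\f.(\g.(\h.(f (g h))))) t) (g h)))) s)
Step 2: (\h.(((\f.(\g.(\h.(f (g h))))) t) (s h)))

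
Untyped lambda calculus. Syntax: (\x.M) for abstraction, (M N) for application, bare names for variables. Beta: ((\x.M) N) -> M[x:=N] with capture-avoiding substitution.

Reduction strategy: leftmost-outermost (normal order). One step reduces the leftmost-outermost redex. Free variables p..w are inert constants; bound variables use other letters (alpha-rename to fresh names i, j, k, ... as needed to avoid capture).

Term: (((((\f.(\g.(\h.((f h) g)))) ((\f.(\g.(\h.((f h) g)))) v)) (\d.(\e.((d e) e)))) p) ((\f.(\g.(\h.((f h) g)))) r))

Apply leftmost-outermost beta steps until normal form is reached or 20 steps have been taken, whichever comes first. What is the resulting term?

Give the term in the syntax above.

Answer: (((v (\d.(\e.((d e) e)))) p) (\g.(\h.((r h) g))))

Derivation:
Step 0: (((((\f.(\g.(\h.((f h) g)))) ((\f.(\g.(\h.((f h) g)))) v)) (\d.(\e.((d e) e)))) p) ((\f.(\g.(\h.((f h) g)))) r))
Step 1: ((((\g.(\h.((((\f.(\g.(\h.((f h) g)))) v) h) g))) (\d.(\e.((d e) e)))) p) ((\f.(\g.(\h.((f h) g)))) r))
Step 2: (((\h.((((\f.(\g.(\h.((f h) g)))) v) h) (\d.(\e.((d e) e))))) p) ((\f.(\g.(\h.((f h) g)))) r))
Step 3: (((((\f.(\g.(\h.((f h) g)))) v) p) (\d.(\e.((d e) e)))) ((\f.(\g.(\h.((f h) g)))) r))
Step 4: ((((\g.(\h.((v h) g))) p) (\d.(\e.((d e) e)))) ((\f.(\g.(\h.((f h) g)))) r))
Step 5: (((\h.((v h) p)) (\d.(\e.((d e) e)))) ((\f.(\g.(\h.((f h) g)))) r))
Step 6: (((v (\d.(\e.((d e) e)))) p) ((\f.(\g.(\h.((f h) g)))) r))
Step 7: (((v (\d.(\e.((d e) e)))) p) (\g.(\h.((r h) g))))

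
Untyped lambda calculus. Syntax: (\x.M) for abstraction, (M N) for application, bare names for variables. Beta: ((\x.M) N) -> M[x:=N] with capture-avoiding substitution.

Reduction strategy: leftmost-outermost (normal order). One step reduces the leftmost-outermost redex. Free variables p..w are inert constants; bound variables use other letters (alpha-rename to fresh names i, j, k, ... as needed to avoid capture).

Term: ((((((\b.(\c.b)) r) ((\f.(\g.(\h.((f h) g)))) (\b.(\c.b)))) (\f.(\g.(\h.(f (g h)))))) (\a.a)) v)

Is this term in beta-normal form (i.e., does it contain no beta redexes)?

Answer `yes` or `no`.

Term: ((((((\b.(\c.b)) r) ((\f.(\g.(\h.((f h) g)))) (\b.(\c.b)))) (\f.(\g.(\h.(f (g h)))))) (\a.a)) v)
Found 2 beta redex(es).

Answer: no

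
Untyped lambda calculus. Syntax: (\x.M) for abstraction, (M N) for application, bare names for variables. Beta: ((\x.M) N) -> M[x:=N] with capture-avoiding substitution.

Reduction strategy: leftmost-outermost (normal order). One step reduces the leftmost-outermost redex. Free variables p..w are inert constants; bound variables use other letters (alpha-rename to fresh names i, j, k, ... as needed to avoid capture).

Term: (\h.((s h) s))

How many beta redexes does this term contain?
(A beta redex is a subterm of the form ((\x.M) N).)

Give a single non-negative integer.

Answer: 0

Derivation:
Term: (\h.((s h) s))
  (no redexes)
Total redexes: 0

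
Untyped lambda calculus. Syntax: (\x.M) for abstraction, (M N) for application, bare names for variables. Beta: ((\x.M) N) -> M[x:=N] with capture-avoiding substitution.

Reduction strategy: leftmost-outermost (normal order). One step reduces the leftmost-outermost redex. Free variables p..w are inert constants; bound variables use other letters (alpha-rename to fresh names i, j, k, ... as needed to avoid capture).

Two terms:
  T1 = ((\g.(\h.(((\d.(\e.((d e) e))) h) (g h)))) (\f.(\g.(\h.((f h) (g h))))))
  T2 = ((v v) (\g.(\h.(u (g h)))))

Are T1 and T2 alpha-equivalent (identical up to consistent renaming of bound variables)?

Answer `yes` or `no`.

Answer: no

Derivation:
Term 1: ((\g.(\h.(((\d.(\e.((d e) e))) h) (g h)))) (\f.(\g.(\h.((f h) (g h))))))
Term 2: ((v v) (\g.(\h.(u (g h)))))
Alpha-equivalence: compare structure up to binder renaming.
Result: False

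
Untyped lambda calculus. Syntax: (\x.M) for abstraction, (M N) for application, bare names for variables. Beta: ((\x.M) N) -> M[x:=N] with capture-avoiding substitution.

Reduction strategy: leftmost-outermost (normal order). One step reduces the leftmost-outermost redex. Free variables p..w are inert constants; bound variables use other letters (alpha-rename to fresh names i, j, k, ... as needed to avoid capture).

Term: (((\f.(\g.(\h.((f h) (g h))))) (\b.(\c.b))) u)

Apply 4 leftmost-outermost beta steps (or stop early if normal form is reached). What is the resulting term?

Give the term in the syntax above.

Answer: (\h.h)

Derivation:
Step 0: (((\f.(\g.(\h.((f h) (g h))))) (\b.(\c.b))) u)
Step 1: ((\g.(\h.(((\b.(\c.b)) h) (g h)))) u)
Step 2: (\h.(((\b.(\c.b)) h) (u h)))
Step 3: (\h.((\c.h) (u h)))
Step 4: (\h.h)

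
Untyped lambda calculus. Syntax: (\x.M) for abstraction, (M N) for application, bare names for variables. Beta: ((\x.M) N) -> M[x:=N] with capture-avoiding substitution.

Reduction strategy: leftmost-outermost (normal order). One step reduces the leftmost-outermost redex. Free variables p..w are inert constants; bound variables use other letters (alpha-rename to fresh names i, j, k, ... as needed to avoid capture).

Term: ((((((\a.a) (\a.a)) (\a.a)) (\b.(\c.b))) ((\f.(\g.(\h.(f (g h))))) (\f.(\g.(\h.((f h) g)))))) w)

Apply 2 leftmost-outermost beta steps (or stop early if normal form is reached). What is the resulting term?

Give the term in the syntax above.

Answer: ((((\a.a) (\b.(\c.b))) ((\f.(\g.(\h.(f (g h))))) (\f.(\g.(\h.((f h) g)))))) w)

Derivation:
Step 0: ((((((\a.a) (\a.a)) (\a.a)) (\b.(\c.b))) ((\f.(\g.(\h.(f (g h))))) (\f.(\g.(\h.((f h) g)))))) w)
Step 1: (((((\a.a) (\a.a)) (\b.(\c.b))) ((\f.(\g.(\h.(f (g h))))) (\f.(\g.(\h.((f h) g)))))) w)
Step 2: ((((\a.a) (\b.(\c.b))) ((\f.(\g.(\h.(f (g h))))) (\f.(\g.(\h.((f h) g)))))) w)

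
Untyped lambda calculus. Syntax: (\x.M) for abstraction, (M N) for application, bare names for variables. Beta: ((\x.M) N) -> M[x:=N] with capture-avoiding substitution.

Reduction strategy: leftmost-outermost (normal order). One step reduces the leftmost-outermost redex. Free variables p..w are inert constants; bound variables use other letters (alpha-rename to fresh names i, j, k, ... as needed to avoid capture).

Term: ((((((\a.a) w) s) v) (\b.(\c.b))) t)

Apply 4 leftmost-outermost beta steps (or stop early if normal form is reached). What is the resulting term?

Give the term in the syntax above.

Step 0: ((((((\a.a) w) s) v) (\b.(\c.b))) t)
Step 1: ((((w s) v) (\b.(\c.b))) t)
Step 2: (normal form reached)

Answer: ((((w s) v) (\b.(\c.b))) t)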